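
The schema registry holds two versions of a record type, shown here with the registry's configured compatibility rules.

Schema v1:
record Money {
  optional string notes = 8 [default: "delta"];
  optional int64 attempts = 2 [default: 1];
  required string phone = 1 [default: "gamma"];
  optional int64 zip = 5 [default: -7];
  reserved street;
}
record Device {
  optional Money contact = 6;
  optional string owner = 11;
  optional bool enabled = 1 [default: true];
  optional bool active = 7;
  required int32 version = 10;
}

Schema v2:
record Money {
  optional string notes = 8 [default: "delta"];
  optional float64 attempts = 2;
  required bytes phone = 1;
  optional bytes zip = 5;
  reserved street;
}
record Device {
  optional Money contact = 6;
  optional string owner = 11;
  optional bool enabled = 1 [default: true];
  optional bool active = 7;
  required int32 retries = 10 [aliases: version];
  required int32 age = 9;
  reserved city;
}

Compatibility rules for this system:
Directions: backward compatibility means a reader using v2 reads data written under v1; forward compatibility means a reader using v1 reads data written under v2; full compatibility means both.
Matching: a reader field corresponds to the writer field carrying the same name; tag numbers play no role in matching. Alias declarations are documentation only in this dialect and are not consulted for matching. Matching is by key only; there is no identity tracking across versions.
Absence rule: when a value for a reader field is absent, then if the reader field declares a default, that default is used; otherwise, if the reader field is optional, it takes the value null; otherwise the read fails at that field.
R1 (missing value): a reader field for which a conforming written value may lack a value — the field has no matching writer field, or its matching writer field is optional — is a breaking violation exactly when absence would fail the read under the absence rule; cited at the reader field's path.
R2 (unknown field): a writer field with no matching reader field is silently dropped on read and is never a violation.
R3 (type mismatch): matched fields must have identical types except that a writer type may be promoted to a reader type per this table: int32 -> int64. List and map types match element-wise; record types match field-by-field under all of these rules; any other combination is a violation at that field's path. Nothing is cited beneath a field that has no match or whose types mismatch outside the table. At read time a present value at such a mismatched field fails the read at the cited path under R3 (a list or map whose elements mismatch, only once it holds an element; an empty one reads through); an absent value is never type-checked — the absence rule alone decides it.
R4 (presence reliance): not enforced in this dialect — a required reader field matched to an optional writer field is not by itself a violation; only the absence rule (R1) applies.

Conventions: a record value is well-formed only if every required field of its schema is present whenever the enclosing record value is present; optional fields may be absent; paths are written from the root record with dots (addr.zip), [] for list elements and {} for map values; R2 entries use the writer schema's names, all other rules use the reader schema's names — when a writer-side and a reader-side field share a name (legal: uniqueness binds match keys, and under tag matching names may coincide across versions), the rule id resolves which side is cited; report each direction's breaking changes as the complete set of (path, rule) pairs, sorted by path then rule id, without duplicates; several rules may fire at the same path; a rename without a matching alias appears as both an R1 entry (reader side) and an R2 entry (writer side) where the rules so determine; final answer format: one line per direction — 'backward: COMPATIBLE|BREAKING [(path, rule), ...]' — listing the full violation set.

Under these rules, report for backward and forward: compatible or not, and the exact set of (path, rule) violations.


arrows below run writer -> reader for Device
backward pass over Device, reader schema v2, writer schema v1:
  contact <- contact (Money -> Money, writer optional)
  owner <- owner (string -> string, writer optional)
  enabled <- enabled (bool -> bool, writer optional)
  active <- active (bool -> bool, writer optional)
  retries has no writer counterpart
  age has no writer counterpart
  writer field version has no reader counterpart
  contact.notes <- contact.notes (string -> string, writer optional)
  contact.attempts <- contact.attempts (int64 -> float64, writer optional)
  contact.phone <- contact.phone (string -> bytes, writer required)
  contact.zip <- contact.zip (int64 -> bytes, writer optional)
  breaking: (age, R1)
  breaking: (contact.attempts, R3)
  breaking: (contact.phone, R3)
  breaking: (contact.zip, R3)
  breaking: (retries, R1)
  => backward: BREAKING (5)
forward pass over Device, reader schema v1, writer schema v2:
  contact <- contact (Money -> Money, writer optional)
  owner <- owner (string -> string, writer optional)
  enabled <- enabled (bool -> bool, writer optional)
  active <- active (bool -> bool, writer optional)
  version has no writer counterpart
  writer field retries has no reader counterpart
  writer field age has no reader counterpart
  contact.notes <- contact.notes (string -> string, writer optional)
  contact.attempts <- contact.attempts (float64 -> int64, writer optional)
  contact.phone <- contact.phone (bytes -> string, writer required)
  contact.zip <- contact.zip (bytes -> int64, writer optional)
  breaking: (contact.attempts, R3)
  breaking: (contact.phone, R3)
  breaking: (contact.zip, R3)
  breaking: (version, R1)
  => forward: BREAKING (4)

backward: BREAKING [(age, R1), (contact.attempts, R3), (contact.phone, R3), (contact.zip, R3), (retries, R1)]; forward: BREAKING [(contact.attempts, R3), (contact.phone, R3), (contact.zip, R3), (version, R1)]


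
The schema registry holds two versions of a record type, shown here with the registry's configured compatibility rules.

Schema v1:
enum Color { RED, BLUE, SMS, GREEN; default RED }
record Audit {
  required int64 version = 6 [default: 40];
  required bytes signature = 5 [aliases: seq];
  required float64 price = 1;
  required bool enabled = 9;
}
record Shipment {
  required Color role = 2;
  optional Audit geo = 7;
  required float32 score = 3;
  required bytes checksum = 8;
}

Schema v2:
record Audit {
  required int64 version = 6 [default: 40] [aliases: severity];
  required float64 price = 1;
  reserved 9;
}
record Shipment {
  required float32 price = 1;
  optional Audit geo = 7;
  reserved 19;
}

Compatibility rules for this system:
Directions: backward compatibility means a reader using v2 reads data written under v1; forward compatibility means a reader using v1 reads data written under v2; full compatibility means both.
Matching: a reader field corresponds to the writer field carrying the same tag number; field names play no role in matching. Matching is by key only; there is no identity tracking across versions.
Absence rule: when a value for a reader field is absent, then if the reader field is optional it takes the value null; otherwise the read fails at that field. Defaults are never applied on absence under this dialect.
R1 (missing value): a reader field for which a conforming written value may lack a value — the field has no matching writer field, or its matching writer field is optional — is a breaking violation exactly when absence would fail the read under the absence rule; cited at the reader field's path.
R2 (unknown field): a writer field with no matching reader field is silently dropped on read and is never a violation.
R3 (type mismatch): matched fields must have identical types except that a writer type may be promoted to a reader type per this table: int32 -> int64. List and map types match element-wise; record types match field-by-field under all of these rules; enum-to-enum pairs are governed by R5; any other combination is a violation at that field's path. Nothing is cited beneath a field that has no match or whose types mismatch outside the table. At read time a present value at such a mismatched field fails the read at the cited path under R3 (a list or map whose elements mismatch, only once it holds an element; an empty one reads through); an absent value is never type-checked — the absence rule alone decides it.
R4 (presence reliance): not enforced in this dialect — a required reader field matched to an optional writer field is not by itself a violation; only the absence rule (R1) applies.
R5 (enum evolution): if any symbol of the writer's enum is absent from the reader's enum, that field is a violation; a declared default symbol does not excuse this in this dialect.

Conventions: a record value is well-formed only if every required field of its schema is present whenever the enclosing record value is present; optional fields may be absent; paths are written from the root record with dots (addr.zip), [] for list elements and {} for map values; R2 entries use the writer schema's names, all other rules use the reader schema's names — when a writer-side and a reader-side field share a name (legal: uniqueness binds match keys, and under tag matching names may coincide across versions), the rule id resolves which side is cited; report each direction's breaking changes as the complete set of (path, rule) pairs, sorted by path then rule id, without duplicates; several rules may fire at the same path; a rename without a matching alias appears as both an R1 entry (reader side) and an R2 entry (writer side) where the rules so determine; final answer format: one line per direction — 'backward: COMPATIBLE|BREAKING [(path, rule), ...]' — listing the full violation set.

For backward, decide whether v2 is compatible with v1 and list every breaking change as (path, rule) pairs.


backward: BREAKING [(price, R1)]

in Shipment below, arrows point writer -> reader
backward on Shipment — v2 reading data written by v1:
  no writer field matches reader price
  geo: Audit -> Audit, writer optional; from geo
  leftover writer field: role
  leftover writer field: score
  leftover writer field: checksum
  geo.version: int64 -> int64, writer required; from geo.version
  geo.price: float64 -> float64, writer required; from geo.price
  leftover writer field: geo.signature
  leftover writer field: geo.enabled
  violation R1 at price
  => backward: BREAKING (1)
ruling out the remaining Shipment differences:
  removed field signature from record Audit -> fires only in the forward direction of Shipment, which is not asked here
  removed field score from record Shipment -> fires only in the forward direction of Shipment, which is not asked here
  removed field enabled from record Audit (its key 9 joins the reserved list) -> fires only in the forward direction of Shipment, which is not asked here
  removed field role from record Shipment -> fires only in the forward direction of Shipment, which is not asked here
  removed field checksum from record Shipment -> fires only in the forward direction of Shipment, which is not asked here


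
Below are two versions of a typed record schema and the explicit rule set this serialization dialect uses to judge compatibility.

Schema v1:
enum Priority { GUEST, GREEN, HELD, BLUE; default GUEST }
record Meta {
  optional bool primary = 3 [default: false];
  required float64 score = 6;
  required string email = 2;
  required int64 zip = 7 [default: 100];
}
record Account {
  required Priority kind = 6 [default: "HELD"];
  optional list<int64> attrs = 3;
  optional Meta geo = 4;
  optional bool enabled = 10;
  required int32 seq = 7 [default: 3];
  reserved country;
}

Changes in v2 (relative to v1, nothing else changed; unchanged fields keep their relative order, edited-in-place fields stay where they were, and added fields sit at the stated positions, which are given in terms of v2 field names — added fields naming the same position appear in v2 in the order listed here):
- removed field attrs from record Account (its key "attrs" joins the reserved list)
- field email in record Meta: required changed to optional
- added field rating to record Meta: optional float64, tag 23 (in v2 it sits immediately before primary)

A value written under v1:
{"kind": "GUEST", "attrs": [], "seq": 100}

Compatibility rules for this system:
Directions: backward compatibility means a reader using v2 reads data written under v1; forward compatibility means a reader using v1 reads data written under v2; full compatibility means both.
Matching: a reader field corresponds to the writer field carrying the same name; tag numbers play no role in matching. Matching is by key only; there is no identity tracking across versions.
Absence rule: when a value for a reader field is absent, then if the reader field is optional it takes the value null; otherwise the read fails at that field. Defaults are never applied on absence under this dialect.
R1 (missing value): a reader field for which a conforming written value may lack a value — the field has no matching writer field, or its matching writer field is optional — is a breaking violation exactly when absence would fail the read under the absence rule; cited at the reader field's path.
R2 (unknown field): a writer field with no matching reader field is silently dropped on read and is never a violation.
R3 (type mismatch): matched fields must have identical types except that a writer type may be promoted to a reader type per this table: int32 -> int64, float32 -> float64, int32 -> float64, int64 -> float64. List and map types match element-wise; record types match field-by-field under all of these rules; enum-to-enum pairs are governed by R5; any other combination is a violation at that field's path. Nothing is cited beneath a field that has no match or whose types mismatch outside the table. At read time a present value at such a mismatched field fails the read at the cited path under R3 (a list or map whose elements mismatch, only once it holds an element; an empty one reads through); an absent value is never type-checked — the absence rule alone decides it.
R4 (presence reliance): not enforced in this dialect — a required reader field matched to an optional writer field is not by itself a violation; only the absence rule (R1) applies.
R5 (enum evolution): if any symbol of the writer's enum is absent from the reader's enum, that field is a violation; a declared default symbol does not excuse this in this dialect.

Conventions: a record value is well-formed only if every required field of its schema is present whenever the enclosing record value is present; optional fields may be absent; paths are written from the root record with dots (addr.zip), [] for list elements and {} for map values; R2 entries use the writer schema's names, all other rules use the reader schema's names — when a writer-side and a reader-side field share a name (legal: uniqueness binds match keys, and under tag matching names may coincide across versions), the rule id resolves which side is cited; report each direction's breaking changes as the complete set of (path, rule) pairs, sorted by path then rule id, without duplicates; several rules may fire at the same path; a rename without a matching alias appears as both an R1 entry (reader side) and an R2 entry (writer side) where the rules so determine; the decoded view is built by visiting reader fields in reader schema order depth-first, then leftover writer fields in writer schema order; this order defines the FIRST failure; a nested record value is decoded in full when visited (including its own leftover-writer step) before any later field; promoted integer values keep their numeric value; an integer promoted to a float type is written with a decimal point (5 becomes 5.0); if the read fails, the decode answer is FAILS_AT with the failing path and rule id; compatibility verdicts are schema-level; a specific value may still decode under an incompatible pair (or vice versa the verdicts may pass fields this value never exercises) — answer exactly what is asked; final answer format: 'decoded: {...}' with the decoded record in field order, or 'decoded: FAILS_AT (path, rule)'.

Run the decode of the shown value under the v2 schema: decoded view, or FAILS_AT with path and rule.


each type pair in Account: writer, then reader
decode walk for Account under reader schema v2:
  kind := "GUEST"
  geo := null (absent, optional -> null)
  enabled := null (absent, optional -> null)
  seq := 100
  writer attrs: unknown -> dropped
  => decoded: {"kind": "GUEST", "geo": null, "enabled": null, "seq": 100}
checking off the Account differences that do not matter here:
  field email in record Meta: required changed to optional -> a verdict-level change on Account — the shown value reads the same
  added field rating to record Meta: optional float64, tag 23 (in v2 it sits immediately before primary) -> no rule fires on it and the decoded Account view is identical with or without it

decoded: {"kind": "GUEST", "geo": null, "enabled": null, "seq": 100}


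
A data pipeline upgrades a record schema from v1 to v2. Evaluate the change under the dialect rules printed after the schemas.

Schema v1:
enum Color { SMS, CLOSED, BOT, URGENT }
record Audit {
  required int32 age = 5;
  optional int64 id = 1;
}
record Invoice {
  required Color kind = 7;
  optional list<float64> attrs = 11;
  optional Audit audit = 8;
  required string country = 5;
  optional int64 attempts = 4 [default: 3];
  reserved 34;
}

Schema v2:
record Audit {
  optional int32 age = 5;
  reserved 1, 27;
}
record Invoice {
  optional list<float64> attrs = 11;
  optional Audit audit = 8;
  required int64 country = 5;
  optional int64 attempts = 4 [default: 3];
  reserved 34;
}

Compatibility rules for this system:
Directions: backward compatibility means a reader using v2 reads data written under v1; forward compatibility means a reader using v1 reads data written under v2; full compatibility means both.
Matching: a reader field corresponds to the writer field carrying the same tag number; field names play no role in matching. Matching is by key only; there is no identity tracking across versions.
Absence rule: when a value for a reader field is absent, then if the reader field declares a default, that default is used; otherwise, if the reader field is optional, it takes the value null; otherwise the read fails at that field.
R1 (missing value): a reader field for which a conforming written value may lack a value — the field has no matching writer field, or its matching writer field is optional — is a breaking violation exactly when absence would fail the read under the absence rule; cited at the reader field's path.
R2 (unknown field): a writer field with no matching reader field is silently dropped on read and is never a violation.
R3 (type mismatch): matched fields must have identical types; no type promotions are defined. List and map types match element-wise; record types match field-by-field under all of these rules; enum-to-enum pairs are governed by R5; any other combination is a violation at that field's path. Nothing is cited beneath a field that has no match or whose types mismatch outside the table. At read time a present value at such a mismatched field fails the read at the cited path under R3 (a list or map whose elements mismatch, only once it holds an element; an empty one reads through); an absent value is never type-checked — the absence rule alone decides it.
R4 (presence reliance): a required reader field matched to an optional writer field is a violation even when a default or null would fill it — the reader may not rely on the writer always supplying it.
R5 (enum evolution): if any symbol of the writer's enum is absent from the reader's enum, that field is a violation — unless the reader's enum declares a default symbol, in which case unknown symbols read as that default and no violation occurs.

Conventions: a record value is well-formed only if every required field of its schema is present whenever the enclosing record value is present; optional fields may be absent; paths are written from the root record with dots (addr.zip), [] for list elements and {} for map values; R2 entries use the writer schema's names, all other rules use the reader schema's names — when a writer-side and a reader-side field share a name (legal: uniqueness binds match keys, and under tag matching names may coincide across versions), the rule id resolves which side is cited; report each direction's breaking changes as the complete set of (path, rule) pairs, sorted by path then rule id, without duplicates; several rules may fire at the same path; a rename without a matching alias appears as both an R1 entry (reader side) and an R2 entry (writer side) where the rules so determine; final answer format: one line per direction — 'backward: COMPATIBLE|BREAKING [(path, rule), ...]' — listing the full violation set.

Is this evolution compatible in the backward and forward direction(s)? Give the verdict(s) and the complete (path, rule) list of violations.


backward: BREAKING [(country, R3)]; forward: BREAKING [(audit.age, R1), (audit.age, R4), (country, R3), (kind, R1)]

arrows below run writer -> reader for Invoice
backward on Invoice — v2 reading data written by v1:
  writer optional, list<float64> -> list<float64>: reader attrs maps from writer attrs
  writer optional, Audit -> Audit: reader audit maps from writer audit
  writer required, string -> int64: reader country maps from writer country
  writer optional, int64 -> int64: reader attempts maps from writer attempts
  writer field kind has no reader counterpart
  writer required, int32 -> int32: reader audit.age maps from writer audit.age
  writer field audit.id has no reader counterpart
  breaking: (country, R3)
  => 1 violation(s): backward is BREAKING for Invoice
forward on Invoice — v1 reading data written by v2:
  kind: no writer match
  writer optional, list<float64> -> list<float64>: reader attrs maps from writer attrs
  writer optional, Audit -> Audit: reader audit maps from writer audit
  writer required, int64 -> string: reader country maps from writer country
  writer optional, int64 -> int64: reader attempts maps from writer attempts
  writer optional, int32 -> int32: reader audit.age maps from writer audit.age
  audit.id: no writer match
  breaking: (audit.age, R1)
  breaking: (audit.age, R4)
  breaking: (country, R3)
  breaking: (kind, R1)
  => 4 violation(s): forward is BREAKING for Invoice


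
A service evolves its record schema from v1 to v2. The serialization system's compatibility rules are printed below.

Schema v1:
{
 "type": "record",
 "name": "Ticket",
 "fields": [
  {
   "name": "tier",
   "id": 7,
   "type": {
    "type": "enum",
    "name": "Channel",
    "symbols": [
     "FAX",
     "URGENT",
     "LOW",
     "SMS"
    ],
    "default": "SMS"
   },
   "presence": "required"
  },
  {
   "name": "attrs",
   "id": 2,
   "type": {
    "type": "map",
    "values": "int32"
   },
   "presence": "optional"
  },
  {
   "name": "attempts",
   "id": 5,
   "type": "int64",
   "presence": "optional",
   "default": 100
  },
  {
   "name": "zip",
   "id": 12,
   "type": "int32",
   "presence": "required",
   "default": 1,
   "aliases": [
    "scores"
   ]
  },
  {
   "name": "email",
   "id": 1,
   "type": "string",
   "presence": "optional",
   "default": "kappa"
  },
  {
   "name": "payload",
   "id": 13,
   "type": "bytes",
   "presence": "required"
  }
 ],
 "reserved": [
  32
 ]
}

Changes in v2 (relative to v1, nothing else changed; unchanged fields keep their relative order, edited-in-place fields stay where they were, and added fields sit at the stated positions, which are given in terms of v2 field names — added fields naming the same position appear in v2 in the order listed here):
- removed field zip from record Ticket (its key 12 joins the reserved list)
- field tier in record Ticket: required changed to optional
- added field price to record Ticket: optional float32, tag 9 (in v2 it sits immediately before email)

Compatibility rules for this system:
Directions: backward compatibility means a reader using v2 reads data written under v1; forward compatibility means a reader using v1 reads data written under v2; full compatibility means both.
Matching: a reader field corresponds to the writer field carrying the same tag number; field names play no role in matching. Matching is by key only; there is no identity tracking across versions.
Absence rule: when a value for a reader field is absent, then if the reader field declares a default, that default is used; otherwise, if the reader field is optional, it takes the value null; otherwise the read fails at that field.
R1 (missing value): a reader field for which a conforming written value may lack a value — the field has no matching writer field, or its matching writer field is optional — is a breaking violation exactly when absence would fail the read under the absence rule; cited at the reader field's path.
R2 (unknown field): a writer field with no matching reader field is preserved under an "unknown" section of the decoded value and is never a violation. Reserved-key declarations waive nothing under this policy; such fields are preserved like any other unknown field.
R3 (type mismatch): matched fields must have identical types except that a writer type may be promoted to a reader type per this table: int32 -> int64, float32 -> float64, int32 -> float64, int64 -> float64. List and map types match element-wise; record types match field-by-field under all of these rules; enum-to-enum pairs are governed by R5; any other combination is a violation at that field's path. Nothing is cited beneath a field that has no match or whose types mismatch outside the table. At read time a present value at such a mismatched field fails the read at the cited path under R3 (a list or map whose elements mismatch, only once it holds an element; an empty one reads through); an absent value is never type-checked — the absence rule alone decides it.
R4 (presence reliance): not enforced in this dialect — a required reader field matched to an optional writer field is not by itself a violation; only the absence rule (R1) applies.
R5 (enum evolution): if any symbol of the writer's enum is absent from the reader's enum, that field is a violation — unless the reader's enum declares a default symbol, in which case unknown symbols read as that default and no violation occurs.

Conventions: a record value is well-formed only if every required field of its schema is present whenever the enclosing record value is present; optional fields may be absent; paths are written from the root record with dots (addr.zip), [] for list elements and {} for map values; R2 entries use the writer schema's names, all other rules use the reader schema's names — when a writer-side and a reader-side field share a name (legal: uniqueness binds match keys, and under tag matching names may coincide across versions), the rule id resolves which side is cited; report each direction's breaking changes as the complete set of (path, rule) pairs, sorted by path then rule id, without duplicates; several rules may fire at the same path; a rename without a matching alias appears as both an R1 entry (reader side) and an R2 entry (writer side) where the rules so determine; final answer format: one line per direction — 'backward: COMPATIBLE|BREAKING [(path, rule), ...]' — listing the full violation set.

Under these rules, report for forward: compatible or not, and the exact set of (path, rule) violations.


forward: BREAKING [(tier, R1)]

in Ticket below, arrows point writer -> reader
forward analysis of Ticket with v1 as reader and v2 as writer:
  tier <- tier (Channel -> Channel, writer optional)
  attrs <- attrs (map<string, int32> -> map<string, int32>, writer optional)
  attempts <- attempts (int64 -> int64, writer optional)
  zip: no writer match
  email <- email (string -> string, writer optional)
  payload <- payload (bytes -> bytes, writer required)
  writer field price has no reader counterpart
  violation R1 at tier
  forward on Ticket therefore BREAKING (1)
checking off the Ticket differences that do not matter here:
  removed field zip from record Ticket (its key 12 joins the reserved list) -> fires no rule on Ticket, leaving the asked answer as it is
  added field price to record Ticket: optional float32, tag 9 (in v2 it sits immediately before email) -> fires no rule on Ticket, leaving the asked answer as it is


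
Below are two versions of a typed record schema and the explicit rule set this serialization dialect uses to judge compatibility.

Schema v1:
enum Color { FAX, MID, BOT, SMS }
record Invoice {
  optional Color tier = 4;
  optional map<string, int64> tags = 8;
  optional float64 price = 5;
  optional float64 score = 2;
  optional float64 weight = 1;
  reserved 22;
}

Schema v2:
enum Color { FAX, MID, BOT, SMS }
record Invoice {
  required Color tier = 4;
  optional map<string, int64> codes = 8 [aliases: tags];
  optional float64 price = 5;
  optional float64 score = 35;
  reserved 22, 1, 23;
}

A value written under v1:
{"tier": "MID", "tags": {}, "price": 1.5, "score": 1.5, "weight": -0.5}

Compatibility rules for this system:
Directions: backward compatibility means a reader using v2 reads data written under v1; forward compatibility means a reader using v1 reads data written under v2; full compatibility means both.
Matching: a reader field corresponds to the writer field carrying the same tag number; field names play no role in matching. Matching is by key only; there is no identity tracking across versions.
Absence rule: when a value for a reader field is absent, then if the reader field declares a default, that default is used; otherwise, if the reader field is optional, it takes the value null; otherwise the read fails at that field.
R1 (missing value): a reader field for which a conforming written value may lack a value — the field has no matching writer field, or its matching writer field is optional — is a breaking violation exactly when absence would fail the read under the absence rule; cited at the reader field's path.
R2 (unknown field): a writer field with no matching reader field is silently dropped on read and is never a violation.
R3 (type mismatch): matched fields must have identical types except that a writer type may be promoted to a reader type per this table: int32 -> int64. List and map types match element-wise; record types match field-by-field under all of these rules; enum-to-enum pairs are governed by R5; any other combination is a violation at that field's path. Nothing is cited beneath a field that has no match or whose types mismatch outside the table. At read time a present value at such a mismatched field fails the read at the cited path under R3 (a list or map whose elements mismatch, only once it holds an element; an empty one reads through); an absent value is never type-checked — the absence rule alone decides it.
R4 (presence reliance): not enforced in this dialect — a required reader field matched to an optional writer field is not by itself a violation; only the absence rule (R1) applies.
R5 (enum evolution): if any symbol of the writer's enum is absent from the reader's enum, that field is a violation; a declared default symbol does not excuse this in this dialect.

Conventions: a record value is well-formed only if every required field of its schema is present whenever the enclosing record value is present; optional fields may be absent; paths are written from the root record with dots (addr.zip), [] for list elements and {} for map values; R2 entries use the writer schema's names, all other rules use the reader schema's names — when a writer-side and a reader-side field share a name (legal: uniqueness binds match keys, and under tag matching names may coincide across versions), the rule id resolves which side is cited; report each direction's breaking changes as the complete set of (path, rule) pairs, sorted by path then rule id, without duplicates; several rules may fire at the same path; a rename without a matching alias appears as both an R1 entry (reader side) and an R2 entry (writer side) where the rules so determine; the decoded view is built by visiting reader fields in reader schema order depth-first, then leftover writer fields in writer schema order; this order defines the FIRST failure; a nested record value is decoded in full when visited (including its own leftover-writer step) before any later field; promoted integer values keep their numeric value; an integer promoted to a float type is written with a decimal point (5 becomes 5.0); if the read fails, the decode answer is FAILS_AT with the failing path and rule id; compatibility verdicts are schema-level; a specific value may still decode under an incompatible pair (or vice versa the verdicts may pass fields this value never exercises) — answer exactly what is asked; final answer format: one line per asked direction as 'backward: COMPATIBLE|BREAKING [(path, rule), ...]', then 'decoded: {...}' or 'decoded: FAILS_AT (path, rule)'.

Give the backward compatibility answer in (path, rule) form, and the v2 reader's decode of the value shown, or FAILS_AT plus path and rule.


each type pair in Invoice: writer, then reader
backward on Invoice — v2 reading data written by v1:
  writer optional, Color -> Color: reader tier maps from writer tier
  writer optional, map<string, int64> -> map<string, int64>: reader codes maps from writer tags
  writer optional, float64 -> float64: reader price maps from writer price
  score: no writer-side match
  leftover writer field: score
  leftover writer field: weight
  violation R1 at tier
  => 1 violation(s): backward is BREAKING for Invoice
decoding the Invoice value with the v2 reader:
  tier := "MID"
  codes := {} (from writer tags)
  price := 1.5
  score := null (missing; optional => null)
  writer score: no reader field; dropped
  writer weight: no reader field; dropped
  => decoded: {"tier": "MID", "codes": {}, "price": 1.5, "score": null}

backward: BREAKING [(tier, R1)]; decoded: {"tier": "MID", "codes": {}, "price": 1.5, "score": null}


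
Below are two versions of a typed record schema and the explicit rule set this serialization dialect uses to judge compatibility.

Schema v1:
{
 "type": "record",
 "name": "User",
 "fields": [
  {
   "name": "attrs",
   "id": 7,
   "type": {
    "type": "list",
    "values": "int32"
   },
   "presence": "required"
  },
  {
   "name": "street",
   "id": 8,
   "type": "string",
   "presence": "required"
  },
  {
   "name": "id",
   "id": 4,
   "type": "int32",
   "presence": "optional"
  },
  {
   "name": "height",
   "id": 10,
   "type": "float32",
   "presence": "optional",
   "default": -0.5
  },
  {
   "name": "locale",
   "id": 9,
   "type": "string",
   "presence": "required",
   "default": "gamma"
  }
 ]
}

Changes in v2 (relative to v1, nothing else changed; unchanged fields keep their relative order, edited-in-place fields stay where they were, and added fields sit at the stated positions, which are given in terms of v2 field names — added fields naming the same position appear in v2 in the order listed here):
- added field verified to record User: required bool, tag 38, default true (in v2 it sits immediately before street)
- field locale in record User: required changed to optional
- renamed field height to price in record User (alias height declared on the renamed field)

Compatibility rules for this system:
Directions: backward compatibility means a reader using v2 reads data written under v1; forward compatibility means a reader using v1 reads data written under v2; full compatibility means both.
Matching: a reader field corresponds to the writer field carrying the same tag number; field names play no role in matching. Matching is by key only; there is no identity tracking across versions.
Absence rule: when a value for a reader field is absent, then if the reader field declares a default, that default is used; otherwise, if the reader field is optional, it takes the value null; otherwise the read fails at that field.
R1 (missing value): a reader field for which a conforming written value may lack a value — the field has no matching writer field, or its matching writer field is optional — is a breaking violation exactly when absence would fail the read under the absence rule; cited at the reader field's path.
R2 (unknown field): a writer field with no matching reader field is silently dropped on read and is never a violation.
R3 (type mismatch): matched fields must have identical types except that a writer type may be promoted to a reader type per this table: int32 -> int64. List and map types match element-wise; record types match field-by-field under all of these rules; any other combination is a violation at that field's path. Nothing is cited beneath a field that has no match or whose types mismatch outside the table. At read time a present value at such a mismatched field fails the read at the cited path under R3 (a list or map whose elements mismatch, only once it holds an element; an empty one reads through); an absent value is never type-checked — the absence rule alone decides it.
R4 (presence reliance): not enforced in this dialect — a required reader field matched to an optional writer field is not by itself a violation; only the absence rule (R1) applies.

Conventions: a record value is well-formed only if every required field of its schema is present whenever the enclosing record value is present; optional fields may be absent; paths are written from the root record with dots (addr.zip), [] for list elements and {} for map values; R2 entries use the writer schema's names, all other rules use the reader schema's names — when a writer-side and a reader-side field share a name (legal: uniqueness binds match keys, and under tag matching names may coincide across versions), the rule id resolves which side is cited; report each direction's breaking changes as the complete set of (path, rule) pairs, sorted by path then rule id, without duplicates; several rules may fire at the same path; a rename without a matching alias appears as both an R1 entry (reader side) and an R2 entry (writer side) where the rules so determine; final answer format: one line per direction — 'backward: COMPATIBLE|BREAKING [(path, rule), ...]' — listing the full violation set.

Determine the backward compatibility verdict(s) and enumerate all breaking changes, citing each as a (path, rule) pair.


arrows below run writer -> reader for User
backward pass over User, reader schema v2, writer schema v1:
  writer required, list<int32> -> list<int32>: reader attrs maps from writer attrs
  no writer field matches reader verified
  writer required, string -> string: reader street maps from writer street
  writer optional, int32 -> int32: reader id maps from writer id
  writer optional, float32 -> float32: reader price maps from writer height
  writer required, string -> string: reader locale maps from writer locale
  => backward: COMPATIBLE
checking off the User differences that do not matter here:
  added field verified to record User: required bool, tag 38, default true (in v2 it sits immediately before street) -> inert for the asked User verdict: nothing fires
  field locale in record User: required changed to optional -> inert for the asked User verdict: nothing fires
  renamed field height to price in record User (alias height declared on the renamed field) -> inert for the asked User verdict: nothing fires

backward: COMPATIBLE []


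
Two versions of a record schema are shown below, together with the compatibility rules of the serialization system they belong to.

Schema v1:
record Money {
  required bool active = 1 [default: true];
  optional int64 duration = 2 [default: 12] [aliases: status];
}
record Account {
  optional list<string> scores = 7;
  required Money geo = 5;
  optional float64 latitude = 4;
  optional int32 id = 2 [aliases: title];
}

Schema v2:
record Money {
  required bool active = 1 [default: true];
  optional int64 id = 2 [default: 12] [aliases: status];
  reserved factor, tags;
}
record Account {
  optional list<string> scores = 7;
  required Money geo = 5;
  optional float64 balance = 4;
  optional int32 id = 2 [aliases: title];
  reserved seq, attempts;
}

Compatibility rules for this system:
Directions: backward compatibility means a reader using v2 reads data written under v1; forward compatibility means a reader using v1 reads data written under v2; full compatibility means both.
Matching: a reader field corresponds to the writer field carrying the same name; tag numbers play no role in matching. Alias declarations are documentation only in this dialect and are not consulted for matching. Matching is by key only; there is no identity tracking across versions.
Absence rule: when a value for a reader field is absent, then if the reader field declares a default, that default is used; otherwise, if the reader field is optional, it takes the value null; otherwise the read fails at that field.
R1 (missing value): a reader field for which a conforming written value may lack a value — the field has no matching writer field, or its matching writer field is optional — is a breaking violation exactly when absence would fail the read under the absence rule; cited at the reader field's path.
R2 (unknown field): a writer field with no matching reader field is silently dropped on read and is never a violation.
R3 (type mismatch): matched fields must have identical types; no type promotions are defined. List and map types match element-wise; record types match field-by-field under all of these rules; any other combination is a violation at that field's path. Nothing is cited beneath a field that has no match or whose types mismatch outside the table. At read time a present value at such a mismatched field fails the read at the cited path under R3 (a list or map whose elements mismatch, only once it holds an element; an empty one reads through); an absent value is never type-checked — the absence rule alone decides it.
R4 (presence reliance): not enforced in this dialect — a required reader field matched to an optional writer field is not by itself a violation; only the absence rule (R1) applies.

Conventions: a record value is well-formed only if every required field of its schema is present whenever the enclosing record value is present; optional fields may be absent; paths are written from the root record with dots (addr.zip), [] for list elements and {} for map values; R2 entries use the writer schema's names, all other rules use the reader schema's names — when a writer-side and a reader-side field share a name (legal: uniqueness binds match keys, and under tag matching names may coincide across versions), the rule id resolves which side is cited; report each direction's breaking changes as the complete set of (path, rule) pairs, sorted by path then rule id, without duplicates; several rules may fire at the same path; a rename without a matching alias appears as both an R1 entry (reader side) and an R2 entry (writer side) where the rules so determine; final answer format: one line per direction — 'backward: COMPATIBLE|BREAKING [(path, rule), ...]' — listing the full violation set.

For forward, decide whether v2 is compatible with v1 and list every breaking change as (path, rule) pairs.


in Account below, arrows point writer -> reader
forward for Account (reader v1, writer v2):
  scores <- scores (list<string> -> list<string>, writer optional)
  geo <- geo (Money -> Money, writer required)
  latitude: no writer match
  id <- id (int32 -> int32, writer optional)
  writer balance: unknown to reader
  geo.active <- geo.active (bool -> bool, writer required)
  geo.duration: no writer match
  writer geo.id: unknown to reader
  => no violations; forward on Account: COMPATIBLE
checking off the Account differences that do not matter here:
  renamed field latitude to balance in record Account -> no rule fires on it in Account's dialect; the asked verdict holds
  renamed field duration to id in record Money -> no rule fires on it in Account's dialect; the asked verdict holds

forward: COMPATIBLE []
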